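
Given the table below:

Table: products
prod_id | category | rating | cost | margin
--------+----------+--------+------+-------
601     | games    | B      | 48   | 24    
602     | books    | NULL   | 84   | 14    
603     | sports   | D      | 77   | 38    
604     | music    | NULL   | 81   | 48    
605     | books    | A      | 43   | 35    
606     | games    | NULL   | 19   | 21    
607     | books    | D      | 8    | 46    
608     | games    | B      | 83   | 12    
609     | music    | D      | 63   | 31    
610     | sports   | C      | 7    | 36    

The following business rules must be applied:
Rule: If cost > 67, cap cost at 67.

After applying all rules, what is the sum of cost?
456

Step 1: 4 records have cost > 67
Step 2: These records originally summed to 325
Step 3: After capping: 4 × 67 = 268
Step 4: Unaffected records sum: 188
Step 5: Final sum = 268 + 188 = 456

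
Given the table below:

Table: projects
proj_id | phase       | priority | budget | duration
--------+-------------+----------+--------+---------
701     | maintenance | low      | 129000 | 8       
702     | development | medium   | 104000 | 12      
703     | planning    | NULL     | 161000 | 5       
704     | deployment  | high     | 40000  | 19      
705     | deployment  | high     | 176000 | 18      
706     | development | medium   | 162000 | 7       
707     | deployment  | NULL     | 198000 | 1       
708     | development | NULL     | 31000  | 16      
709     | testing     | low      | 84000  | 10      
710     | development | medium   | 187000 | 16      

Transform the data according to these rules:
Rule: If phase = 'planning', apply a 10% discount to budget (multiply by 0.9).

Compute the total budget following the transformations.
1255900.0

Step 1: Records with phase = 'planning' have total budget = 161000
Step 2: Apply multiplier: 161000 × 0.9 = 144900.0
Step 3: Other records total: 1111000
Step 4: Final sum = 144900.0 + 1111000 = 1255900.0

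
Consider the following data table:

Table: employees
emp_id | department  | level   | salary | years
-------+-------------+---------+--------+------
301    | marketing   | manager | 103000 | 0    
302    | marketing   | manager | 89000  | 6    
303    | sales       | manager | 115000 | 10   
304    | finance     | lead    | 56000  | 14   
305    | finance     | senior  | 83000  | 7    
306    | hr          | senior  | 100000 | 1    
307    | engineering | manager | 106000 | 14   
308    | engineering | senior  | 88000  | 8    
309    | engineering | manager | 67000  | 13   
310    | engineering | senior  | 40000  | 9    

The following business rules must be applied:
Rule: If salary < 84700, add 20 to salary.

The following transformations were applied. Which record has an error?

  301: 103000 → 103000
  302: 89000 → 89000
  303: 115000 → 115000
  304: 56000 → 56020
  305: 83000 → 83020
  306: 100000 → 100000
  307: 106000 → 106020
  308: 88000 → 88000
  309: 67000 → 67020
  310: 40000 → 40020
Record 307 has an error. The correct transformed value should be 106000, not 106020.

Step 1: Check each record against the rule
Step 2: Record 307 has salary = 106000
Step 3: Since 106000 >= 84700, the bonus should not have been applied
Step 4: Correct value = 106000, but claimed value = 106020
Conclusion: Record 307 has the error.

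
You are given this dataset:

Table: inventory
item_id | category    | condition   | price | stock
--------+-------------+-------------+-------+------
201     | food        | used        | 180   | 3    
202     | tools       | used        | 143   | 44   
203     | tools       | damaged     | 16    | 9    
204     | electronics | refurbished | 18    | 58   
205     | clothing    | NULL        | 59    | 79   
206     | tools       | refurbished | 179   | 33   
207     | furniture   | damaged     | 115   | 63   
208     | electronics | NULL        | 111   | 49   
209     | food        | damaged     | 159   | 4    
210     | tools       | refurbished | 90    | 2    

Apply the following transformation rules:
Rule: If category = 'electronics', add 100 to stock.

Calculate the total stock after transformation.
544

Step 1: Count records where category = 'electronics': 2
Step 2: Total bonus added: 2 × 100 = 200
Step 3: Original sum of stock: 344
Step 4: Final sum = 344 + 200 = 544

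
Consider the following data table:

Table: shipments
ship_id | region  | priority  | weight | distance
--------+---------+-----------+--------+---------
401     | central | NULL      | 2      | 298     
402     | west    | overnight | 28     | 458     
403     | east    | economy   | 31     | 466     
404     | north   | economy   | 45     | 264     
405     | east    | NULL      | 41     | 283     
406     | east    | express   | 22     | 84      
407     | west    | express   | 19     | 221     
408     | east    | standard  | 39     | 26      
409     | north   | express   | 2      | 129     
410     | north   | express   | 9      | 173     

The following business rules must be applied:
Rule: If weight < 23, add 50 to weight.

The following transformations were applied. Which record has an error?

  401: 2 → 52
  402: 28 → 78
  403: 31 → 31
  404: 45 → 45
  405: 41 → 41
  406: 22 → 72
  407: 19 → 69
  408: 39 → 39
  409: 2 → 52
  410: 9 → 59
Record 402 has an error. The correct transformed value should be 28, not 78.

Step 1: Check each record against the rule
Step 2: Record 402 has weight = 28
Step 3: Since 28 >= 23, the bonus should not have been applied
Step 4: Correct value = 28, but claimed value = 78
Conclusion: Record 402 has the error.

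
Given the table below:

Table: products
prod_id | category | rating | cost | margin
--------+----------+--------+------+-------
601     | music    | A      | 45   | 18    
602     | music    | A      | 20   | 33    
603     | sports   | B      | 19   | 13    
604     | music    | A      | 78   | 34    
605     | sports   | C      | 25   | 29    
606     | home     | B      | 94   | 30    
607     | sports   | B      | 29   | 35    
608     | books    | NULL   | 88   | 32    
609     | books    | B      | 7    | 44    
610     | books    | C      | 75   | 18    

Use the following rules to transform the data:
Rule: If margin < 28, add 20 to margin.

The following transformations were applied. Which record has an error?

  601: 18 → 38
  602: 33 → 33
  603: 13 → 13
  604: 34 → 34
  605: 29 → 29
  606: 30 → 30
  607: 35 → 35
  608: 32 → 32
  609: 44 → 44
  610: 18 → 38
Record 603 has an error. The correct transformed value should be 33, not 13.

Step 1: Check each record against the rule
Step 2: Record 603 has margin = 13
Step 3: Since 13 < 28, the bonus should have been applied
Step 4: Correct value = 33, but claimed value = 13
Conclusion: Record 603 has the error.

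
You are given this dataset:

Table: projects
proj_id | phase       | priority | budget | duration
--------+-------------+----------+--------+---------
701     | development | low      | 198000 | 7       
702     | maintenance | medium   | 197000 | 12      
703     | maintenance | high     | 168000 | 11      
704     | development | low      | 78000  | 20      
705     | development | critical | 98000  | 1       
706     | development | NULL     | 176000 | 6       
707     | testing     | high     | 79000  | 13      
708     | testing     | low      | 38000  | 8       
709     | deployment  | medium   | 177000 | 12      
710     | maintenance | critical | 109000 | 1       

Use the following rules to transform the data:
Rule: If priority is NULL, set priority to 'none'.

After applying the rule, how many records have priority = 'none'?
1

Step 1: Count records where priority IS NULL
Step 2: Found 1 records with NULL priority
Step 3: These records will have priority set to 'none'
Step 4: Records already having priority = 'none': 0
Step 5: Answer: 1 + 0 = 1 records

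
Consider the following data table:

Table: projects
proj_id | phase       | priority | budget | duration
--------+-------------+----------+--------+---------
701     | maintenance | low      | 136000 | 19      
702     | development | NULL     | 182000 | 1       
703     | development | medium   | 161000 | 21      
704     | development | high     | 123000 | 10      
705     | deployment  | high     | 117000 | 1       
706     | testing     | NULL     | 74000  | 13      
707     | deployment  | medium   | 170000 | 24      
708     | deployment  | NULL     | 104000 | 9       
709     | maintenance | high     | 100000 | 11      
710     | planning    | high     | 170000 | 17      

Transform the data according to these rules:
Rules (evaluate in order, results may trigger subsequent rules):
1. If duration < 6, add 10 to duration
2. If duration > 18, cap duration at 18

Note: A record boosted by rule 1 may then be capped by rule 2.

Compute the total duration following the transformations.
136

Step 1: Apply rule 1 to records with duration < 6
  - 2 records get bonus of 10
  - Of these, 0 records then exceed 18 and get capped
Step 2: Apply rule 2 to records with duration > 18
  - 3 records (original) are capped
Step 3: Calculate final sum = 136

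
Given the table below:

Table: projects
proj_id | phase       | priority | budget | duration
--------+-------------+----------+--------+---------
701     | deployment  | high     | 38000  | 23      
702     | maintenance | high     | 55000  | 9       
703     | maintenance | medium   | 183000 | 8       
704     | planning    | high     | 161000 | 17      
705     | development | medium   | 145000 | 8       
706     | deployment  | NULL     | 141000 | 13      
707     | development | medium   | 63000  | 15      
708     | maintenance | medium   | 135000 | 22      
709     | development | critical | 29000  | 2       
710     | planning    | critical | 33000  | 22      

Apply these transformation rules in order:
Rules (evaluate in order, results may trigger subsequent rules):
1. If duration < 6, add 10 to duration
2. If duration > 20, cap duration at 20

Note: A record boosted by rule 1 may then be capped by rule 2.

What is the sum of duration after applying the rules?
142

Step 1: Apply rule 1 to records with duration < 6
  - 1 records get bonus of 10
  - Of these, 0 records then exceed 20 and get capped
Step 2: Apply rule 2 to records with duration > 20
  - 3 records (original) are capped
Step 3: Calculate final sum = 142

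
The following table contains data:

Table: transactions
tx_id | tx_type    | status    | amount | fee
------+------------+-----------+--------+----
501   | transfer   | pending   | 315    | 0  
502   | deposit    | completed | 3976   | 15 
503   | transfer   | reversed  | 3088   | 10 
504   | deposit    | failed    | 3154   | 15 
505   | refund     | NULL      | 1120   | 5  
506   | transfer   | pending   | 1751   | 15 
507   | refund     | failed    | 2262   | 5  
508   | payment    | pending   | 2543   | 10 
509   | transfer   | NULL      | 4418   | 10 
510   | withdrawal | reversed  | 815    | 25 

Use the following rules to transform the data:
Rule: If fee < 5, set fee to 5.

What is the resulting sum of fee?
115

Step 1: 1 records have fee < 5
Step 2: These records originally summed to 0
Step 3: After setting to minimum: 1 × 5 = 5
Step 4: Unaffected records sum: 110
Step 5: Final sum = 5 + 110 = 115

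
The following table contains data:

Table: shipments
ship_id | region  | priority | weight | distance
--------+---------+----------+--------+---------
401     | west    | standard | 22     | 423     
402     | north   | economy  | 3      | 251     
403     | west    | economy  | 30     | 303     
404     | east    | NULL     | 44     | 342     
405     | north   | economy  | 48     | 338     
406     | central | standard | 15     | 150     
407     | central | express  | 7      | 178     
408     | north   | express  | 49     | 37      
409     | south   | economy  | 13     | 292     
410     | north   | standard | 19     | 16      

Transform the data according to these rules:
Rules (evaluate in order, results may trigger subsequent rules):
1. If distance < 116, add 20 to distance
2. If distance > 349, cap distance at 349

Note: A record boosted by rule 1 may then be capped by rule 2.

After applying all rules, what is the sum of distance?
2296

Step 1: Apply rule 1 to records with distance < 116
  - 2 records get bonus of 20
  - Of these, 0 records then exceed 349 and get capped
Step 2: Apply rule 2 to records with distance > 349
  - 1 records (original) are capped
Step 3: Calculate final sum = 2296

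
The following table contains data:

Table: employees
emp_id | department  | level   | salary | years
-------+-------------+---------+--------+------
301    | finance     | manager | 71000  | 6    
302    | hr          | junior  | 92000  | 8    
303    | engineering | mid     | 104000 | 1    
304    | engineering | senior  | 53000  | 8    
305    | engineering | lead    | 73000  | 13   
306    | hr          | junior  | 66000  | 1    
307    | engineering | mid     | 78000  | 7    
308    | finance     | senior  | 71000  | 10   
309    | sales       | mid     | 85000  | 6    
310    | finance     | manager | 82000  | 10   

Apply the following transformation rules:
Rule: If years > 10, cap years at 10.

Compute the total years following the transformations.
67

Step 1: 1 records have years > 10
Step 2: These records originally summed to 13
Step 3: After capping: 1 × 10 = 10
Step 4: Unaffected records sum: 57
Step 5: Final sum = 10 + 57 = 67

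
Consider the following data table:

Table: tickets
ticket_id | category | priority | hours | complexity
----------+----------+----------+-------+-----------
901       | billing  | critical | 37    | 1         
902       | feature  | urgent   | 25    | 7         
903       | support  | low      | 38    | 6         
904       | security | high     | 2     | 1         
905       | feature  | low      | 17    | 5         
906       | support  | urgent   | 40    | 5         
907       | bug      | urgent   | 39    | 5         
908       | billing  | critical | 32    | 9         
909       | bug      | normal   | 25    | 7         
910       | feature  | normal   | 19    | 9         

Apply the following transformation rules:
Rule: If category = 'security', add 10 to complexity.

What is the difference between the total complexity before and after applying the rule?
10

Step 1: Original sum of complexity = 55
Step 2: 1 records have category = 'security'
Step 3: Each affected record changes by 10
Step 4: Total change = 1 × 10 = 10
Step 5: New sum = 55 + 10 = 65
Step 6: Difference = |65 - 55| = 10
        (Sum increased by 10)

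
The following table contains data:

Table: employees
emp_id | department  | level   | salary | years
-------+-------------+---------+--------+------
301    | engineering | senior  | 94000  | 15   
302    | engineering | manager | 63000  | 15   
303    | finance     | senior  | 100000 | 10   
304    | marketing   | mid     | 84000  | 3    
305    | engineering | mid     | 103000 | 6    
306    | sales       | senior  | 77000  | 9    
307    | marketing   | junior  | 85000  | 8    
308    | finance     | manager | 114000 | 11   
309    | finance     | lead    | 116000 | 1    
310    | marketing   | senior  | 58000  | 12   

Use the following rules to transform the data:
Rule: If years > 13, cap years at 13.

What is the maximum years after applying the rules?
13

Step 1: Original maximum years = 15
Step 2: Apply cap at 13
Step 3: 2 records had years > 13 and were capped
Step 4: Maximum after transformation = 13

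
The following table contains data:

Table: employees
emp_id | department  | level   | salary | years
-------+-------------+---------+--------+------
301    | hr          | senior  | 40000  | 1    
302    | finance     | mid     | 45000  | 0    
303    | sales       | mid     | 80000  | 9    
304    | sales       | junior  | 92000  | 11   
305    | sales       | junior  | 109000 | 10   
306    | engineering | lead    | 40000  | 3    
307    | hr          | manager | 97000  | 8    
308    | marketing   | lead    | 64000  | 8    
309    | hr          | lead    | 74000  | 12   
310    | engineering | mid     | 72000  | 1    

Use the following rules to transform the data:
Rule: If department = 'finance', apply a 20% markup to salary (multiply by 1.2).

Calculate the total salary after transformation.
722000.0

Step 1: Records with department = 'finance' have total salary = 45000
Step 2: Apply multiplier: 45000 × 1.2 = 54000.0
Step 3: Other records total: 668000
Step 4: Final sum = 54000.0 + 668000 = 722000.0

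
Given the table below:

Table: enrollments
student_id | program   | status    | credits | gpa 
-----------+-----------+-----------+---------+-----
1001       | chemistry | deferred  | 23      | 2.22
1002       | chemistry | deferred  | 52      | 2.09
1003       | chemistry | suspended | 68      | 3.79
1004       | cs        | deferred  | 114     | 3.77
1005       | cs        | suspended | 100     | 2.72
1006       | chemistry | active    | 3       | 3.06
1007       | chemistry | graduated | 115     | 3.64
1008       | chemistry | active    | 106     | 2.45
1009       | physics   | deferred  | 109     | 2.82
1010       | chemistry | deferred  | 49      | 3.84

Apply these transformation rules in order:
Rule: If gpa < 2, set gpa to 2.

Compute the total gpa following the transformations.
30.4

Step 1: 0 records have gpa < 2
Step 2: These records originally summed to 0
Step 3: After setting to minimum: 0 × 2 = 0
Step 4: Unaffected records sum: 30.4
Step 5: Final sum = 0 + 30.4 = 30.4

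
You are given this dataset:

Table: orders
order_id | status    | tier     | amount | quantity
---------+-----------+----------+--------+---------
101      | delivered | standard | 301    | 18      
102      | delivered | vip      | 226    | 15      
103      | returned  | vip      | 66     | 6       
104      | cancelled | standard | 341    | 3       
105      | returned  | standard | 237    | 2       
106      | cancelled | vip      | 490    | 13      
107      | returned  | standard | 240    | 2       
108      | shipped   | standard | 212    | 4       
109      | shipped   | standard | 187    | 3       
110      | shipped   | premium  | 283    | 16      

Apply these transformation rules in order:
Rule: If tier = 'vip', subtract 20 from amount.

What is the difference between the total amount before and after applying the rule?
60

Step 1: Original sum of amount = 2583
Step 2: 3 records have tier = 'vip'
Step 3: Each affected record changes by -20
Step 4: Total change = 3 × -20 = -60
Step 5: New sum = 2583 + -60 = 2523
Step 6: Difference = |2523 - 2583| = 60
        (Sum decreased by 60)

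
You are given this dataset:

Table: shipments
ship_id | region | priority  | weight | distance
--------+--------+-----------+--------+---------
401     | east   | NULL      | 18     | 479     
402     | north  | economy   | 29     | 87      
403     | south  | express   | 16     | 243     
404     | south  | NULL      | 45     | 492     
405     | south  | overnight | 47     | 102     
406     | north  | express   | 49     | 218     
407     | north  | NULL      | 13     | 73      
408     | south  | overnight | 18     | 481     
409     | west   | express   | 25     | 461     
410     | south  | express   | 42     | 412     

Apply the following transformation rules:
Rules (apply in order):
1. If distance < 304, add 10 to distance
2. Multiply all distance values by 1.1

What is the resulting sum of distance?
3407.8

Step 1: Apply Rule 1 - Add 10 to records with distance < 304
  - 5 records affected: 723 + (5 × 10) = 773
  - Unaffected records: 2325
  - Sum after Rule 1: 3098
Step 2: Apply Rule 2 - Multiply all by 1.1
  - 3098 × 1.1 = 3407.8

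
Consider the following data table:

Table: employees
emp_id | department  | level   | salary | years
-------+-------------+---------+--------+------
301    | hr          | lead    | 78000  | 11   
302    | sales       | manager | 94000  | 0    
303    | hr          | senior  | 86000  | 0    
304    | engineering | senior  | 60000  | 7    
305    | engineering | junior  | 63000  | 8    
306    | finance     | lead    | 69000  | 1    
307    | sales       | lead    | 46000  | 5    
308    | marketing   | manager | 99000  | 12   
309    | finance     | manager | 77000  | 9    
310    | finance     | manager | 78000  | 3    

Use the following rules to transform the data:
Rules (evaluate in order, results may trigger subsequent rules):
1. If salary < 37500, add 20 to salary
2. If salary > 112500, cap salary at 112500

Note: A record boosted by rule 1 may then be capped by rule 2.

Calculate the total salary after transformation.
750000

Step 1: Apply rule 1 to records with salary < 37500
  - 0 records get bonus of 20
  - Of these, 0 records then exceed 112500 and get capped
Step 2: Apply rule 2 to records with salary > 112500
  - 0 records (original) are capped
Step 3: Calculate final sum = 750000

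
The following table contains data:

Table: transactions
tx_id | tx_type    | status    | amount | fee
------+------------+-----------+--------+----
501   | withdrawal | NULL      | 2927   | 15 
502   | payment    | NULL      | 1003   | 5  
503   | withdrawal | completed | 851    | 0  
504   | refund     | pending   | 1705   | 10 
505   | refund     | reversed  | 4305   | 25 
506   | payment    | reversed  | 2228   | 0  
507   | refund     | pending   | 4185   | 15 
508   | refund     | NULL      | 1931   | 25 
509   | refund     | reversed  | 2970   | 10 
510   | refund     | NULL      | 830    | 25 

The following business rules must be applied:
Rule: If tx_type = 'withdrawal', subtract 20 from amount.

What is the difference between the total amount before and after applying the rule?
40

Step 1: Original sum of amount = 22935
Step 2: 2 records have tx_type = 'withdrawal'
Step 3: Each affected record changes by -20
Step 4: Total change = 2 × -20 = -40
Step 5: New sum = 22935 + -40 = 22895
Step 6: Difference = |22895 - 22935| = 40
        (Sum decreased by 40)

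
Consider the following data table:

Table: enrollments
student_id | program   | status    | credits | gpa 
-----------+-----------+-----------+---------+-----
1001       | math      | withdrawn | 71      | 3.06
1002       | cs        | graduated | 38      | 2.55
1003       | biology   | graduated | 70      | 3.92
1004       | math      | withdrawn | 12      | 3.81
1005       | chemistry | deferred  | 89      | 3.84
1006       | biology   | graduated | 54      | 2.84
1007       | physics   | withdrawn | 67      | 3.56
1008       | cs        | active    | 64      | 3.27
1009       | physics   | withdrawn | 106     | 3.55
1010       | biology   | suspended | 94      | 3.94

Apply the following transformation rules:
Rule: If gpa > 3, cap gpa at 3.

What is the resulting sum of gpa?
29.39

Step 1: 8 records have gpa > 3
Step 2: These records originally summed to 28.95
Step 3: After capping: 8 × 3 = 24
Step 4: Unaffected records sum: 5.39
Step 5: Final sum = 24 + 5.39 = 29.39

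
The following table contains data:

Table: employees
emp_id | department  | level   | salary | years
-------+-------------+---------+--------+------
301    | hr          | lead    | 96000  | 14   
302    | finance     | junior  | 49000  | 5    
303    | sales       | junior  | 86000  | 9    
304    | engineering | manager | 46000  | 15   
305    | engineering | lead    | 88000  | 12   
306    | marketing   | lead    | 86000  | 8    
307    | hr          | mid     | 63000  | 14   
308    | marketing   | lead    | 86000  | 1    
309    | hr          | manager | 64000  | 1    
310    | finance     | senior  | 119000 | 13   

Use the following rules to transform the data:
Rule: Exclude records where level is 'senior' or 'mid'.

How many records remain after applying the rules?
8

Step 1: Count records to exclude
  - 1 (senior) + 1 (mid) = 2 records
Step 2: Total records: 10
Step 3: Remaining = 10 - 2 = 8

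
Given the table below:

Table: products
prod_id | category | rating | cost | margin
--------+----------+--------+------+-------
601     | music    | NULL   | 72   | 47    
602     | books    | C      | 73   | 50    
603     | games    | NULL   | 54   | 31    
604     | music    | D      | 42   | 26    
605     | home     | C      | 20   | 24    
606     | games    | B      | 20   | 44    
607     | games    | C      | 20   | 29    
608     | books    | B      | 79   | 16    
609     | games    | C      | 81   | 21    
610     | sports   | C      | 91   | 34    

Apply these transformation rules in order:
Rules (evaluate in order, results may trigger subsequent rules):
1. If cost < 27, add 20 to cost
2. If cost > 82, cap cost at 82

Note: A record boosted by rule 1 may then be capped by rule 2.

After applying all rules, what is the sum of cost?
603

Step 1: Apply rule 1 to records with cost < 27
  - 3 records get bonus of 20
  - Of these, 0 records then exceed 82 and get capped
Step 2: Apply rule 2 to records with cost > 82
  - 1 records (original) are capped
Step 3: Calculate final sum = 603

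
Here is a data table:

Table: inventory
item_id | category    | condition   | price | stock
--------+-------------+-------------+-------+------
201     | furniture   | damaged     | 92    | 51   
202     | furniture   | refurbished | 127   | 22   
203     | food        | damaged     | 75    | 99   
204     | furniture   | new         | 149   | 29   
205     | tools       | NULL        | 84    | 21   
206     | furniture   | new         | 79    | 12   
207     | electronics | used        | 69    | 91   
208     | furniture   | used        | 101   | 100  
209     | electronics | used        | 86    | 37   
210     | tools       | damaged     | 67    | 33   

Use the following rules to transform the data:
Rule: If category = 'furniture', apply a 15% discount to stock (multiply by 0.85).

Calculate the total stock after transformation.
462.9

Step 1: Records with category = 'furniture' have total stock = 214
Step 2: Apply multiplier: 214 × 0.85 = 181.9
Step 3: Other records total: 281
Step 4: Final sum = 181.9 + 281 = 462.9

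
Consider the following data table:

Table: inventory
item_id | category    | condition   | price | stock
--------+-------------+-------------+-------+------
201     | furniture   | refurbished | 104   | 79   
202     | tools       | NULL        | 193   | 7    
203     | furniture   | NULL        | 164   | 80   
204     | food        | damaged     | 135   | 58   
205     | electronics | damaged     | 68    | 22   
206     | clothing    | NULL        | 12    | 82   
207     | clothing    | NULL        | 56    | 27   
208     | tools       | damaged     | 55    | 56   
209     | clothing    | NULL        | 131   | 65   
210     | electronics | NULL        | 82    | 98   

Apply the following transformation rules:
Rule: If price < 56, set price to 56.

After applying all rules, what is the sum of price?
1045

Step 1: 2 records have price < 56
Step 2: These records originally summed to 67
Step 3: After setting to minimum: 2 × 56 = 112
Step 4: Unaffected records sum: 933
Step 5: Final sum = 112 + 933 = 1045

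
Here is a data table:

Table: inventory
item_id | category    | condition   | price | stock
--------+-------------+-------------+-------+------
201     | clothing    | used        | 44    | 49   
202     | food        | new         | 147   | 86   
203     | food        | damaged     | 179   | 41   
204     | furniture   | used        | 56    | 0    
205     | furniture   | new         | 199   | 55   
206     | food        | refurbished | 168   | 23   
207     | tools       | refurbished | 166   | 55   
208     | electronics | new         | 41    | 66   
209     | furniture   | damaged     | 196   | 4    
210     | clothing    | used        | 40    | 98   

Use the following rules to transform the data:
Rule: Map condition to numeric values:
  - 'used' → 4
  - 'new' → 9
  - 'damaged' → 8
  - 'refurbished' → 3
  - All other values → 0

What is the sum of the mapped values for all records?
61

Step 1: Apply mapping to each record
Step 2: Count by status:
  'used': 3 records × 4 = 12
  'new': 3 records × 9 = 27
  'damaged': 2 records × 8 = 16
  'refurbished': 2 records × 3 = 6
Step 3: Sum all mapped values = 61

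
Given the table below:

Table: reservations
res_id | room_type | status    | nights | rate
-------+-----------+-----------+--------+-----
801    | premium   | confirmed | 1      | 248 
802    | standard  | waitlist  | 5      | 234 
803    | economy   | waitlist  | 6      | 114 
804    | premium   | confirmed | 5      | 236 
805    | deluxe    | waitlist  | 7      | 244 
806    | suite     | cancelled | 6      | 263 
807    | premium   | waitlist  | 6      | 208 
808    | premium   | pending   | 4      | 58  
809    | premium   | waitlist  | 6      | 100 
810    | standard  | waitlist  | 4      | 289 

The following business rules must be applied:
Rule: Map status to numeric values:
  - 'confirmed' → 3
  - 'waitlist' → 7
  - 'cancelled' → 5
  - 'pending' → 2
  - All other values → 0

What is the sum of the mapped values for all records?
55

Step 1: Apply mapping to each record
Step 2: Count by status:
  'confirmed': 2 records × 3 = 6
  'waitlist': 6 records × 7 = 42
  'cancelled': 1 records × 5 = 5
  'pending': 1 records × 2 = 2
Step 3: Sum all mapped values = 55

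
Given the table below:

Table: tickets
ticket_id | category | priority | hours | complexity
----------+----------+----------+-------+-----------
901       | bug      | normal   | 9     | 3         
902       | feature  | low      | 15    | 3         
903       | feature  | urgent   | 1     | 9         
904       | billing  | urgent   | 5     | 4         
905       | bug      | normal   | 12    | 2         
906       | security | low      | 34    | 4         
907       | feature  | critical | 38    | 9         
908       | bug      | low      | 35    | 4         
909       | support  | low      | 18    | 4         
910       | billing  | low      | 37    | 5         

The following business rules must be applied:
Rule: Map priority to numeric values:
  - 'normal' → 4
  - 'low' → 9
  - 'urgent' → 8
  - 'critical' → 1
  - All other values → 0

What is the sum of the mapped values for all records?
70

Step 1: Apply mapping to each record
Step 2: Count by status:
  'normal': 2 records × 4 = 8
  'low': 5 records × 9 = 45
  'urgent': 2 records × 8 = 16
  'critical': 1 records × 1 = 1
Step 3: Sum all mapped values = 70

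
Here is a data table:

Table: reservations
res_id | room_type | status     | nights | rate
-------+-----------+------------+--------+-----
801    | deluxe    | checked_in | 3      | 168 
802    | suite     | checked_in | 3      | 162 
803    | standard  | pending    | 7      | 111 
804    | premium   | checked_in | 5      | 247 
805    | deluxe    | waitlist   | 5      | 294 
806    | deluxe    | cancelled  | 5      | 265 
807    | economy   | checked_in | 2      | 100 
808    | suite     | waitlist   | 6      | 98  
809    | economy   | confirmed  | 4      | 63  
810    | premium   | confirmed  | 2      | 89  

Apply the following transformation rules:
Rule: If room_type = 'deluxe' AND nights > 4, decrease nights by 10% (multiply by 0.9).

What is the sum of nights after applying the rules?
41.0

Step 1: Find records where room_type = 'deluxe' AND nights > 4
Step 2: 2 records match, summing to 10
Step 3: After multiplier: 10 × 0.9 = 9.0
Step 4: Unaffected records sum: 32
Step 5: Final sum = 9.0 + 32 = 41.0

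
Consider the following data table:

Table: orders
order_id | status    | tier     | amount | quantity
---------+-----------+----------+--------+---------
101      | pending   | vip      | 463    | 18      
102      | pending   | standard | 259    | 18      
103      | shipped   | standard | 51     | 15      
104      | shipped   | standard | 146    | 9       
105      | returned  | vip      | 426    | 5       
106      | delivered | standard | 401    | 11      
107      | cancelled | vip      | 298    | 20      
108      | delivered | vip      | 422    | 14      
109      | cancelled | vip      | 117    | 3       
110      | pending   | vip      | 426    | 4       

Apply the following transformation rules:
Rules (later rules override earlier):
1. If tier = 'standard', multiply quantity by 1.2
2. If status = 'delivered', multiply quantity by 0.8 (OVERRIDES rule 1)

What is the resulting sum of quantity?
120.4

Step 1: Rule 2 takes priority for records with status = 'delivered'
  - 2 records: 25 × 0.8 = 20.0
Step 2: Rule 1 applies to remaining records with tier = 'standard'
  - 3 records: 42 × 1.2 = 50.4
Step 3: Other records unchanged: 50
Step 4: Final sum = 20.0 + 50.4 + 50 = 120.4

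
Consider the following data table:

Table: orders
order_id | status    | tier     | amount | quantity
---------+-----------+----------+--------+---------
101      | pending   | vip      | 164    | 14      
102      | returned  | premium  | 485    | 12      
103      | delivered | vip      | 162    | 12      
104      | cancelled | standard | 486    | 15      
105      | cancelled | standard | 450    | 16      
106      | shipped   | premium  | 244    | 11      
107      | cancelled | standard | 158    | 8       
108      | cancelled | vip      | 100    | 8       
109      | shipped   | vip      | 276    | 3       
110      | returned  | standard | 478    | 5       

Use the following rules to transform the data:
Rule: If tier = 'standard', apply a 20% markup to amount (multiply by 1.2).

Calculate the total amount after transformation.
3317.4

Step 1: Records with tier = 'standard' have total amount = 1572
Step 2: Apply multiplier: 1572 × 1.2 = 1886.4
Step 3: Other records total: 1431
Step 4: Final sum = 1886.4 + 1431 = 3317.4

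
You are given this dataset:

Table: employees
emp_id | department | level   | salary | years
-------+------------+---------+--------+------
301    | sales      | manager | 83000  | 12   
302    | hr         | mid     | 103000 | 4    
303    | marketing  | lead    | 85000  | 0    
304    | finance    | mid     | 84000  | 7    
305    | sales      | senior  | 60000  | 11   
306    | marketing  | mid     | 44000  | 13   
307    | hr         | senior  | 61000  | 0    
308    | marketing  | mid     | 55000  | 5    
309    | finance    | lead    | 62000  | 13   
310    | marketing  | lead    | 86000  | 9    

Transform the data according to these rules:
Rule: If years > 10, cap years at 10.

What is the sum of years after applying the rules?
65

Step 1: 4 records have years > 10
Step 2: These records originally summed to 49
Step 3: After capping: 4 × 10 = 40
Step 4: Unaffected records sum: 25
Step 5: Final sum = 40 + 25 = 65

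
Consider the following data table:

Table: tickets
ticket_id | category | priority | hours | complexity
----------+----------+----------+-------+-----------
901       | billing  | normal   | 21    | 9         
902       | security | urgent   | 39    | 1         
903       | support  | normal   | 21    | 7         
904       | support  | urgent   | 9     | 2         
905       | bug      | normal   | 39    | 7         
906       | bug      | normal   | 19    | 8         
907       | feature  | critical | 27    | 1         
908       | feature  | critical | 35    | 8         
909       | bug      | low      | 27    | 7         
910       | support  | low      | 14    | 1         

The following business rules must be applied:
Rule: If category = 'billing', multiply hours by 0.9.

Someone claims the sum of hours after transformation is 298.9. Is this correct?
No, the correct result is 248.9.

Step 1: Calculate the correct sum after transformation
Step 2: Apply multiplier 0.9 to records where category = 'billing'
Step 3: Correct result = 248.9
Step 4: Claimed result = 298.9
Step 5: 248.9 ≠ 298.9
Conclusion: The claimed result is incorrect. The correct answer is 248.9.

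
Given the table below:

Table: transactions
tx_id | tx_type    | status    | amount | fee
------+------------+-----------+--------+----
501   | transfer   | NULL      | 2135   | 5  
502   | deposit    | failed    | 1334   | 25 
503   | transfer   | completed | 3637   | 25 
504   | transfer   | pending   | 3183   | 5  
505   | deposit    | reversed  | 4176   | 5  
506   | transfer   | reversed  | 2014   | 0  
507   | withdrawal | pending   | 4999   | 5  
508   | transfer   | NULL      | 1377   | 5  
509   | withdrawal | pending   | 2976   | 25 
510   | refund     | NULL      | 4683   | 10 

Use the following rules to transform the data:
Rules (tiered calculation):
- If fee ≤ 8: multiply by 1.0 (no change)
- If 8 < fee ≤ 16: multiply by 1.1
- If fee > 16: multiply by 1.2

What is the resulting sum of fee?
126.0

Step 1: Tier 1 (fee ≤ 8): 6 records, sum = 25 × 1.0 = 25.0
Step 2: Tier 2 (8 < fee ≤ 16): 1 records, sum = 10 × 1.1 = 11.0
Step 3: Tier 3 (fee > 16): 3 records, sum = 75 × 1.2 = 90.0
Step 4: Final sum = 25.0 + 11.0 + 90.0 = 126.0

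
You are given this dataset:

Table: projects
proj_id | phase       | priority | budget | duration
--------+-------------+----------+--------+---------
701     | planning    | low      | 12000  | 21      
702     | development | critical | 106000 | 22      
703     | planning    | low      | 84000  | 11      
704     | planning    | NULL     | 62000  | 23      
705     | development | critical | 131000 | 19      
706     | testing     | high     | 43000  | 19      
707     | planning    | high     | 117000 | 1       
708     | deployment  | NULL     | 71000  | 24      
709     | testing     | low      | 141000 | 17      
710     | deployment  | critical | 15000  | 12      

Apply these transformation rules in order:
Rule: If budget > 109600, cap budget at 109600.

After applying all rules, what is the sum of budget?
721800

Step 1: 3 records have budget > 109600
Step 2: These records originally summed to 389000
Step 3: After capping: 3 × 109600 = 328800
Step 4: Unaffected records sum: 393000
Step 5: Final sum = 328800 + 393000 = 721800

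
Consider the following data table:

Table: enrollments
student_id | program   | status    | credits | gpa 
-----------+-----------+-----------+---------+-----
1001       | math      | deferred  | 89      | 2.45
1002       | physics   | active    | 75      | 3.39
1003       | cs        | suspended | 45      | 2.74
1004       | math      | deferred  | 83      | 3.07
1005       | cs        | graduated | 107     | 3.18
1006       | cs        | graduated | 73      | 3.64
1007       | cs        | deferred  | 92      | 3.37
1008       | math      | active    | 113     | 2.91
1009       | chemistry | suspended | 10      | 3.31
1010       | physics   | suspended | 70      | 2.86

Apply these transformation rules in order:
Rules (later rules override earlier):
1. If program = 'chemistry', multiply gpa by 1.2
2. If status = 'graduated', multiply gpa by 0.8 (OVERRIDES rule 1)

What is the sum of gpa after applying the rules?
30.22

Step 1: Rule 2 takes priority for records with status = 'graduated'
  - 2 records: 6.82 × 0.8 = 5.46
Step 2: Rule 1 applies to remaining records with program = 'chemistry'
  - 1 records: 3.31 × 1.2 = 3.97
Step 3: Other records unchanged: 20.79
Step 4: Final sum = 5.46 + 3.97 + 20.79 = 30.22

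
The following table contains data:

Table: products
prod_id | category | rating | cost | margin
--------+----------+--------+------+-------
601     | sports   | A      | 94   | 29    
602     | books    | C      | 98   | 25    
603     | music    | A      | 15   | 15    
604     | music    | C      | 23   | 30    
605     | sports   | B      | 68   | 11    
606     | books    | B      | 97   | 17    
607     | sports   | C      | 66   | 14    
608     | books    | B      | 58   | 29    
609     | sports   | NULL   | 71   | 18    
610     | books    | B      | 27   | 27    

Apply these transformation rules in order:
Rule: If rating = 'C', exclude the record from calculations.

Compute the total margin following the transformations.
146

Step 1: Identify records where rating = 'C'
Step 2: The excluded records sum to 69
Step 3: Original total margin = 215
Step 4: Remaining total = 215 - 69 = 146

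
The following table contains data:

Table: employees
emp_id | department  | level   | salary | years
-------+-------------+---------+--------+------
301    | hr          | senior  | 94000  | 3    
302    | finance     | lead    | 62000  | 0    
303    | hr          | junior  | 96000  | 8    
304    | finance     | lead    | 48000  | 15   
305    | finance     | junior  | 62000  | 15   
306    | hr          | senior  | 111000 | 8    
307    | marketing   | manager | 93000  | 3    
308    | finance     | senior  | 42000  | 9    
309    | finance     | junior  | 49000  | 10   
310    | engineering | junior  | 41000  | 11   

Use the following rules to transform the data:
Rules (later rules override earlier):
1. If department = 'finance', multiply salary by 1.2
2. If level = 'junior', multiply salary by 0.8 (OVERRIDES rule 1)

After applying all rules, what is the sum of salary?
678800.0

Step 1: Rule 2 takes priority for records with level = 'junior'
  - 4 records: 248000 × 0.8 = 198400.0
Step 2: Rule 1 applies to remaining records with department = 'finance'
  - 3 records: 152000 × 1.2 = 182400.0
Step 3: Other records unchanged: 298000
Step 4: Final sum = 198400.0 + 182400.0 + 298000 = 678800.0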